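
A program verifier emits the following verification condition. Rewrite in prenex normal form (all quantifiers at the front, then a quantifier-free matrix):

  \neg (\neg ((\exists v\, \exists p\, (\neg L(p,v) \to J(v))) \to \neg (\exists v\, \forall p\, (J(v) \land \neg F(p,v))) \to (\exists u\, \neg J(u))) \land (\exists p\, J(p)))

Eliminate → and ↔ using ¬ and ∨.
  \neg (\neg (\neg (\exists v\, \exists p\, (\neg \neg L(p,v) \lor J(v))) \lor \neg \neg (\exists v\, \forall p\, (J(v) \land \neg F(p,v))) \lor (\exists u\, \neg J(u))) \land (\exists p\, J(p)))
Push ¬ through the quantifiers and connectives to reach negation normal form:
  (\forall v\, \forall p\, (\neg L(p,v) \land \neg J(v))) \lor (\exists v\, \forall p\, (J(v) \land \neg F(p,v))) \lor (\exists u\, \neg J(u)) \lor (\forall p\, \neg J(p))
Rename bound variables to avoid capture: v↦z1, p↦x, p↦w1.
  (\forall v\, \forall p\, (\neg L(p,v) \land \neg J(v))) \lor (\exists z1\, \forall x\, (J(z1) \land \neg F(x,z1))) \lor (\exists u\, \neg J(u)) \lor (\forall w1\, \neg J(w1))
Pull the quantifiers to the front (each side's bound variable is not free in the other side):
  \forall v\, \forall p\, \exists z1\, \forall x\, \exists u\, \forall w1\, (\neg L(p,v) \land \neg J(v) \lor J(z1) \land \neg F(x,z1) \lor \neg J(u) \lor \neg J(w1))

\forall v\, \forall p\, \exists z1\, \forall x\, \exists u\, \forall w1\, (\neg L(p,v) \land \neg J(v) \lor J(z1) \land \neg F(x,z1) \lor \neg J(u) \lor \neg J(w1))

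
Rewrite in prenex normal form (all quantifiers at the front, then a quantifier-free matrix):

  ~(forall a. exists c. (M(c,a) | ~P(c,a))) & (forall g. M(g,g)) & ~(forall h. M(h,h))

Drive negations inward (¬∀x A ≡ ∃x ¬A, ¬∃x A ≡ ∀x ¬A, De Morgan for ∧/∨):
  (exists a. forall c. (~M(c,a) & P(c,a))) & (forall g. M(g,g)) & (exists h. ~M(h,h))
All bound variables are already distinct, so no renaming is needed.
Finally move all quantifiers to the prefix:
  exists a. forall c. forall g. exists h. (~M(c,a) & P(c,a) & M(g,g) & ~M(h,h))

exists a. forall c. forall g. exists h. (~M(c,a) & P(c,a) & M(g,g) & ~M(h,h))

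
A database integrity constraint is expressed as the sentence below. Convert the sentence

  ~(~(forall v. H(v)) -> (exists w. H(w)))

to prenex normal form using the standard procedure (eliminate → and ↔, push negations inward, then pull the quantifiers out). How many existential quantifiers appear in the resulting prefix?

First replace A → B with ¬A ∨ B.
  ~(~~(forall v. H(v)) | (exists w. H(w)))
Push ¬ through the quantifiers and connectives to reach negation normal form:
  (exists v. ~H(v)) & (forall w. ~H(w))
All bound variables are already distinct, so no renaming is needed.
Pull the quantifiers to the front (each side's bound variable is not free in the other side):
  exists v. forall w. (~H(v) & ~H(w))
The prefix is exists v forall w: 1 universal, 1 existential.

1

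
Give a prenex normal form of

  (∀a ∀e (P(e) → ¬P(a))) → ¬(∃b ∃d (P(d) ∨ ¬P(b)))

First replace A → B with ¬A ∨ B.
  ¬(∀a ∀e (¬P(e) ∨ ¬P(a))) ∨ ¬(∃b ∃d (P(d) ∨ ¬P(b)))
Drive negations inward (¬∀x A ≡ ∃x ¬A, ¬∃x A ≡ ∀x ¬A, De Morgan for ∧/∨):
  (∃a ∃e (P(e) ∧ P(a))) ∨ (∀b ∀d (¬P(d) ∧ P(b)))
Pull the quantifiers to the front (each side's bound variable is not free in the other side):
  ∃a ∃e ∀b ∀d (P(e) ∧ P(a) ∨ ¬P(d) ∧ P(b))

∃a ∃e ∀b ∀d (P(e) ∧ P(a) ∨ ¬P(d) ∧ P(b))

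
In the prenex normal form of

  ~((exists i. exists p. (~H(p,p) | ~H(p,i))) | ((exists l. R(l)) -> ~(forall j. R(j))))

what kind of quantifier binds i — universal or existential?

universal

First replace A → B with ¬A ∨ B.
  ~((exists i. exists p. (~H(p,p) | ~H(p,i))) | ~(exists l. R(l)) | ~(forall j. R(j)))
Move each ¬ inward, flipping quantifiers it crosses:
  (forall i. forall p. (H(p,p) & H(p,i))) & (exists l. R(l)) & (forall j. R(j))
Extract every quantifier outward, since the variables are now distinct and don't occur free across branches:
  forall i. forall p. exists l. forall j. (H(p,p) & H(p,i) & R(l) & R(j))
The quantifier exists i sits under an odd number of negations (counting the antecedent side of each →), so it flips to forall i.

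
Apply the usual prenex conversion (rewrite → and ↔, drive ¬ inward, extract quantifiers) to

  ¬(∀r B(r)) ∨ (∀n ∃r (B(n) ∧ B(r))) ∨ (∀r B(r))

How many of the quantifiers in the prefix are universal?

2

Move each ¬ inward, flipping quantifiers it crosses:
  (∃r ¬B(r)) ∨ (∀n ∃r (B(n) ∧ B(r))) ∨ (∀r B(r))
Standardize variables apart so no two quantifiers bind the same name: r↦p, r↦y.
  (∃r ¬B(r)) ∨ (∀n ∃p (B(n) ∧ B(p))) ∨ (∀y B(y))
Extract every quantifier outward, since the variables are now distinct and don't occur free across branches:
  ∃r ∀n ∃p ∀y (¬B(r) ∨ B(n) ∧ B(p) ∨ B(y))
The prefix is ∃r ∀n ∃p ∀y: 2 universal, 2 existential.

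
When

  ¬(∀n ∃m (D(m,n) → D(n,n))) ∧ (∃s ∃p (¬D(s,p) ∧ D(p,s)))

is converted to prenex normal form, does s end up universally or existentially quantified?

Rewrite implications/biconditionals: A → B as ¬A ∨ B.
  ¬(∀n ∃m (¬D(m,n) ∨ D(n,n))) ∧ (∃s ∃p (¬D(s,p) ∧ D(p,s)))
Move each ¬ inward, flipping quantifiers it crosses:
  (∃n ∀m (D(m,n) ∧ ¬D(n,n))) ∧ (∃s ∃p (¬D(s,p) ∧ D(p,s)))
Finally move all quantifiers to the prefix:
  ∃n ∀m ∃s ∃p (D(m,n) ∧ ¬D(n,n) ∧ ¬D(s,p) ∧ D(p,s))
The quantifier ∃s sits under an even number of negations (counting the antecedent side of each →), so it remains existential.

existential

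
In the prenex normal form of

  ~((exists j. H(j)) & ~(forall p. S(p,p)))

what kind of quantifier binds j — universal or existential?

universal

Move each ¬ inward, flipping quantifiers it crosses:
  (forall j. ~H(j)) | (forall p. S(p,p))
All bound variables are already distinct, so no renaming is needed.
Finally move all quantifiers to the prefix:
  forall j. forall p. (~H(j) | S(p,p))
The quantifier exists j sits under an odd number of negations, so it flips to forall j.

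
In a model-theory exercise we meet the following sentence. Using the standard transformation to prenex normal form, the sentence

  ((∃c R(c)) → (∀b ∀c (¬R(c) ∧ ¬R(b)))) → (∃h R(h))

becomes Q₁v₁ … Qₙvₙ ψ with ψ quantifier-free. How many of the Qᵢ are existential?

4

First replace A → B with ¬A ∨ B.
  ¬(¬(∃c R(c)) ∨ (∀b ∀c (¬R(c) ∧ ¬R(b)))) ∨ (∃h R(h))
Drive negations inward (¬∀x A ≡ ∃x ¬A, ¬∃x A ≡ ∀x ¬A, De Morgan for ∧/∨):
  (∃c R(c)) ∧ (∃b ∃c (R(c) ∨ R(b))) ∨ (∃h R(h))
Give each quantifier a distinct variable: c↦z1.
  (∃c R(c)) ∧ (∃b ∃z1 (R(z1) ∨ R(b))) ∨ (∃h R(h))
Pull the quantifiers to the front (each side's bound variable is not free in the other side):
  ∃c ∃b ∃z1 ∃h (R(c) ∧ (R(z1) ∨ R(b)) ∨ R(h))
The prefix is ∃c ∃b ∃z1 ∃h: 0 universal, 4 existential.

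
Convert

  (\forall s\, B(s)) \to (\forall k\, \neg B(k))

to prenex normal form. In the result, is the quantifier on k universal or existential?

Eliminate → and ↔ using ¬ and ∨.
  \neg (\forall s\, B(s)) \lor (\forall k\, \neg B(k))
Drive negations inward (¬∀x A ≡ ∃x ¬A, ¬∃x A ≡ ∀x ¬A, De Morgan for ∧/∨):
  (\exists s\, \neg B(s)) \lor (\forall k\, \neg B(k))
Finally move all quantifiers to the prefix:
  \exists s\, \forall k\, (\neg B(s) \lor \neg B(k))
The quantifier \forall k sits under an even number of negations (counting the antecedent side of each →), so it remains universal.

universal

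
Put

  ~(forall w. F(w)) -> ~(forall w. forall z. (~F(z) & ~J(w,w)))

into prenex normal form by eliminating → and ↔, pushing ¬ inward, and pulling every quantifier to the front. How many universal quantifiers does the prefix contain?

1

First replace A → B with ¬A ∨ B.
  ~~(forall w. F(w)) | ~(forall w. forall z. (~F(z) & ~J(w,w)))
Push ¬ through the quantifiers and connectives to reach negation normal form:
  (forall w. F(w)) | (exists w. exists z. (F(z) | J(w,w)))
Give each quantifier a distinct variable: w↦u.
  (forall w. F(w)) | (exists u. exists z. (F(z) | J(u,u)))
Extract every quantifier outward, since the variables are now distinct and don't occur free across branches:
  forall w. exists u. exists z. (F(w) | F(z) | J(u,u))
The prefix is forall w exists u exists z: 1 universal, 2 existential.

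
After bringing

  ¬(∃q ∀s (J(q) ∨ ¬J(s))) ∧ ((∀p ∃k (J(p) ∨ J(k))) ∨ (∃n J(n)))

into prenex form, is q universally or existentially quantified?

universal

Move each ¬ inward, flipping quantifiers it crosses:
  (∀q ∃s (¬J(q) ∧ J(s))) ∧ ((∀p ∃k (J(p) ∨ J(k))) ∨ (∃n J(n)))
Finally move all quantifiers to the prefix:
  ∀q ∃s ∀p ∃k ∃n (¬J(q) ∧ J(s) ∧ (J(p) ∨ J(k) ∨ J(n)))
The quantifier ∃q sits under an odd number of negations, so it flips to ∀q.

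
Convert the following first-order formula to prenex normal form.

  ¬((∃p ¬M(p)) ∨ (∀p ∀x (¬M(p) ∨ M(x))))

Move each ¬ inward, flipping quantifiers it crosses:
  (∀p M(p)) ∧ (∃p ∃x (M(p) ∧ ¬M(x)))
Rename bound variables to avoid capture: p↦q.
  (∀p M(p)) ∧ (∃q ∃x (M(q) ∧ ¬M(x)))
Extract every quantifier outward, since the variables are now distinct and don't occur free across branches:
  ∀p ∃q ∃x (M(p) ∧ M(q) ∧ ¬M(x))

∀p ∃q ∃x (M(p) ∧ M(q) ∧ ¬M(x))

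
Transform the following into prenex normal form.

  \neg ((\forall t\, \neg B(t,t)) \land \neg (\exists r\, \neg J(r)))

Push ¬ through the quantifiers and connectives to reach negation normal form:
  (\exists t\, B(t,t)) \lor (\exists r\, \neg J(r))
All bound variables are already distinct, so no renaming is needed.
Pull the quantifiers to the front (each side's bound variable is not free in the other side):
  \exists t\, \exists r\, (B(t,t) \lor \neg J(r))

\exists t\, \exists r\, (B(t,t) \lor \neg J(r))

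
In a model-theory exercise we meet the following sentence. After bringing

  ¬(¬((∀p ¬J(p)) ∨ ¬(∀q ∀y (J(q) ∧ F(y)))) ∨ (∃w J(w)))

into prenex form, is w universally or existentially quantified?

universal

Push ¬ through the quantifiers and connectives to reach negation normal form:
  ((∀p ¬J(p)) ∨ (∃q ∃y (¬J(q) ∨ ¬F(y)))) ∧ (∀w ¬J(w))
Finally move all quantifiers to the prefix:
  ∀p ∃q ∃y ∀w ((¬J(p) ∨ ¬J(q) ∨ ¬F(y)) ∧ ¬J(w))
The quantifier ∃w sits under an odd number of negations, so it flips to ∀w.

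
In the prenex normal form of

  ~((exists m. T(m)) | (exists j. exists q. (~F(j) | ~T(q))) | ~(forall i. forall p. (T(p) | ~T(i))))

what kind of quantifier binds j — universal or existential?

universal

Drive negations inward (¬∀x A ≡ ∃x ¬A, ¬∃x A ≡ ∀x ¬A, De Morgan for ∧/∨):
  (forall m. ~T(m)) & (forall j. forall q. (F(j) & T(q))) & (forall i. forall p. (T(p) | ~T(i)))
Finally move all quantifiers to the prefix:
  forall m. forall j. forall q. forall i. forall p. (~T(m) & F(j) & T(q) & (T(p) | ~T(i)))
The quantifier exists j sits under an odd number of negations, so it flips to forall j.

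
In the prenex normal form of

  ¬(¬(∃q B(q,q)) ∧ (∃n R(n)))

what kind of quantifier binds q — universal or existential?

Drive negations inward (¬∀x A ≡ ∃x ¬A, ¬∃x A ≡ ∀x ¬A, De Morgan for ∧/∨):
  (∃q B(q,q)) ∨ (∀n ¬R(n))
All bound variables are already distinct, so no renaming is needed.
Finally move all quantifiers to the prefix:
  ∃q ∀n (B(q,q) ∨ ¬R(n))
The quantifier ∃q sits under an even number of negations, so it remains existential.

existential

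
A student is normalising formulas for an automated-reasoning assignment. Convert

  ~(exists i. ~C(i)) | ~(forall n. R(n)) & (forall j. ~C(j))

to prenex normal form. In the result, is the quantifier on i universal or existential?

universal

Drive negations inward (¬∀x A ≡ ∃x ¬A, ¬∃x A ≡ ∀x ¬A, De Morgan for ∧/∨):
  (forall i. C(i)) | (exists n. ~R(n)) & (forall j. ~C(j))
All bound variables are already distinct, so no renaming is needed.
Pull the quantifiers to the front (each side's bound variable is not free in the other side):
  forall i. exists n. forall j. (C(i) | ~R(n) & ~C(j))
The quantifier exists i sits under an odd number of negations, so it flips to forall i.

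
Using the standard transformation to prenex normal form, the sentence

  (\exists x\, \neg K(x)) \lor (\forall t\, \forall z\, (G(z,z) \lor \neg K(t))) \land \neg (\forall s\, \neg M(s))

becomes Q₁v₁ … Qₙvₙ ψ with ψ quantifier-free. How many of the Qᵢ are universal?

2

Drive negations inward (¬∀x A ≡ ∃x ¬A, ¬∃x A ≡ ∀x ¬A, De Morgan for ∧/∨):
  (\exists x\, \neg K(x)) \lor (\forall t\, \forall z\, (G(z,z) \lor \neg K(t))) \land (\exists s\, M(s))
Extract every quantifier outward, since the variables are now distinct and don't occur free across branches:
  \exists x\, \forall t\, \forall z\, \exists s\, (\neg K(x) \lor (G(z,z) \lor \neg K(t)) \land M(s))
The prefix is \exists x \forall t \forall z \exists s: 2 universal, 2 existential.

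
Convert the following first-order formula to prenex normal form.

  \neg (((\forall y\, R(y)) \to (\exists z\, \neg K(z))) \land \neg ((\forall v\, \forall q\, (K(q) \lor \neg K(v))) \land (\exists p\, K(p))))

\forall y\, \forall z\, \forall v\, \forall q\, \exists p\, (R(y) \land K(z) \lor (K(q) \lor \neg K(v)) \land K(p))

Rewrite implications/biconditionals: A → B as ¬A ∨ B.
  \neg ((\neg (\forall y\, R(y)) \lor (\exists z\, \neg K(z))) \land \neg ((\forall v\, \forall q\, (K(q) \lor \neg K(v))) \land (\exists p\, K(p))))
Move each ¬ inward, flipping quantifiers it crosses:
  (\forall y\, R(y)) \land (\forall z\, K(z)) \lor (\forall v\, \forall q\, (K(q) \lor \neg K(v))) \land (\exists p\, K(p))
Pull the quantifiers to the front (each side's bound variable is not free in the other side):
  \forall y\, \forall z\, \forall v\, \forall q\, \exists p\, (R(y) \land K(z) \lor (K(q) \lor \neg K(v)) \land K(p))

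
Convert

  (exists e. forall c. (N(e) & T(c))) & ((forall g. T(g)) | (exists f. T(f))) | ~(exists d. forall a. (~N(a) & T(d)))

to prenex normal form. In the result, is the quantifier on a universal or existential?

existential

Push ¬ through the quantifiers and connectives to reach negation normal form:
  (exists e. forall c. (N(e) & T(c))) & ((forall g. T(g)) | (exists f. T(f))) | (forall d. exists a. (N(a) | ~T(d)))
All bound variables are already distinct, so no renaming is needed.
Finally move all quantifiers to the prefix:
  exists e. forall c. forall g. exists f. forall d. exists a. (N(e) & T(c) & (T(g) | T(f)) | N(a) | ~T(d))
The quantifier forall a sits under an odd number of negations, so it flips to exists a.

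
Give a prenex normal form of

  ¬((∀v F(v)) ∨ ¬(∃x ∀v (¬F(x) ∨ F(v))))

Drive negations inward (¬∀x A ≡ ∃x ¬A, ¬∃x A ≡ ∀x ¬A, De Morgan for ∧/∨):
  (∃v ¬F(v)) ∧ (∃x ∀v (¬F(x) ∨ F(v)))
Standardize variables apart so no two quantifiers bind the same name: v↦x1.
  (∃v ¬F(v)) ∧ (∃x ∀x1 (¬F(x) ∨ F(x1)))
Extract every quantifier outward, since the variables are now distinct and don't occur free across branches:
  ∃v ∃x ∀x1 (¬F(v) ∧ (¬F(x) ∨ F(x1)))

∃v ∃x ∀x1 (¬F(v) ∧ (¬F(x) ∨ F(x1)))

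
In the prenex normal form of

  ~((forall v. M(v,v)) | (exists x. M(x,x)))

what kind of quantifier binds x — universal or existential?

universal

Push ¬ through the quantifiers and connectives to reach negation normal form:
  (exists v. ~M(v,v)) & (forall x. ~M(x,x))
All bound variables are already distinct, so no renaming is needed.
Pull the quantifiers to the front (each side's bound variable is not free in the other side):
  exists v. forall x. (~M(v,v) & ~M(x,x))
The quantifier exists x sits under an odd number of negations, so it flips to forall x.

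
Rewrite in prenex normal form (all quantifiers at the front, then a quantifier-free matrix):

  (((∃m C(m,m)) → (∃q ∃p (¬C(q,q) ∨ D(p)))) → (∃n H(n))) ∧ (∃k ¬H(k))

Rewrite implications/biconditionals: A → B as ¬A ∨ B.
  (¬(¬(∃m C(m,m)) ∨ (∃q ∃p (¬C(q,q) ∨ D(p)))) ∨ (∃n H(n))) ∧ (∃k ¬H(k))
Move each ¬ inward, flipping quantifiers it crosses:
  ((∃m C(m,m)) ∧ (∀q ∀p (C(q,q) ∧ ¬D(p))) ∨ (∃n H(n))) ∧ (∃k ¬H(k))
All bound variables are already distinct, so no renaming is needed.
Pull the quantifiers to the front (each side's bound variable is not free in the other side):
  ∃m ∀q ∀p ∃n ∃k ((C(m,m) ∧ C(q,q) ∧ ¬D(p) ∨ H(n)) ∧ ¬H(k))

∃m ∀q ∀p ∃n ∃k ((C(m,m) ∧ C(q,q) ∧ ¬D(p) ∨ H(n)) ∧ ¬H(k))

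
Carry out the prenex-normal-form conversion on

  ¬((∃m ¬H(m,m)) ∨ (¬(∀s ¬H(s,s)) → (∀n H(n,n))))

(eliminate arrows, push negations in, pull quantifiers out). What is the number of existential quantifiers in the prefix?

Eliminate → and ↔ using ¬ and ∨.
  ¬((∃m ¬H(m,m)) ∨ ¬¬(∀s ¬H(s,s)) ∨ (∀n H(n,n)))
Move each ¬ inward, flipping quantifiers it crosses:
  (∀m H(m,m)) ∧ (∃s H(s,s)) ∧ (∃n ¬H(n,n))
Extract every quantifier outward, since the variables are now distinct and don't occur free across branches:
  ∀m ∃s ∃n (H(m,m) ∧ H(s,s) ∧ ¬H(n,n))
The prefix is ∀m ∃s ∃n: 1 universal, 2 existential.

2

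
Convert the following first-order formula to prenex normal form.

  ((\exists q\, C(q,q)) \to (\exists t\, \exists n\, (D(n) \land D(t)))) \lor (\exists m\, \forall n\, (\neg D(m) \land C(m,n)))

Eliminate → and ↔ using ¬ and ∨.
  \neg (\exists q\, C(q,q)) \lor (\exists t\, \exists n\, (D(n) \land D(t))) \lor (\exists m\, \forall n\, (\neg D(m) \land C(m,n)))
Push ¬ through the quantifiers and connectives to reach negation normal form:
  (\forall q\, \neg C(q,q)) \lor (\exists t\, \exists n\, (D(n) \land D(t))) \lor (\exists m\, \forall n\, (\neg D(m) \land C(m,n)))
Standardize variables apart so no two quantifiers bind the same name: n↦x1.
  (\forall q\, \neg C(q,q)) \lor (\exists t\, \exists n\, (D(n) \land D(t))) \lor (\exists m\, \forall x1\, (\neg D(m) \land C(m,x1)))
Pull the quantifiers to the front (each side's bound variable is not free in the other side):
  \forall q\, \exists t\, \exists n\, \exists m\, \forall x1\, (\neg C(q,q) \lor D(n) \land D(t) \lor \neg D(m) \land C(m,x1))

\forall q\, \exists t\, \exists n\, \exists m\, \forall x1\, (\neg C(q,q) \lor D(n) \land D(t) \lor \neg D(m) \land C(m,x1))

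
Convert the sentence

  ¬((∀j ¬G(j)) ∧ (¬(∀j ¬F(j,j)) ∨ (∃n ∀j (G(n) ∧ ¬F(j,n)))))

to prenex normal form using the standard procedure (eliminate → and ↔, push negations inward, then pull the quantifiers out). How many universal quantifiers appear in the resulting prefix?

Push ¬ through the quantifiers and connectives to reach negation normal form:
  (∃j G(j)) ∨ (∀j ¬F(j,j)) ∧ (∀n ∃j (¬G(n) ∨ F(j,n)))
Give each quantifier a distinct variable: j↦z, j↦a.
  (∃j G(j)) ∨ (∀z ¬F(z,z)) ∧ (∀n ∃a (¬G(n) ∨ F(a,n)))
Pull the quantifiers to the front (each side's bound variable is not free in the other side):
  ∃j ∀z ∀n ∃a (G(j) ∨ ¬F(z,z) ∧ (¬G(n) ∨ F(a,n)))
The prefix is ∃j ∀z ∀n ∃a: 2 universal, 2 existential.

2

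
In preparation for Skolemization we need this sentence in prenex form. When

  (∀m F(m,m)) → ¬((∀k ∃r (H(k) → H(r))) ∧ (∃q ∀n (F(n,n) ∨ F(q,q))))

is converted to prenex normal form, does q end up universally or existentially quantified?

universal

First replace A → B with ¬A ∨ B.
  ¬(∀m F(m,m)) ∨ ¬((∀k ∃r (¬H(k) ∨ H(r))) ∧ (∃q ∀n (F(n,n) ∨ F(q,q))))
Move each ¬ inward, flipping quantifiers it crosses:
  (∃m ¬F(m,m)) ∨ (∃k ∀r (H(k) ∧ ¬H(r))) ∨ (∀q ∃n (¬F(n,n) ∧ ¬F(q,q)))
Extract every quantifier outward, since the variables are now distinct and don't occur free across branches:
  ∃m ∃k ∀r ∀q ∃n (¬F(m,m) ∨ H(k) ∧ ¬H(r) ∨ ¬F(n,n) ∧ ¬F(q,q))
The quantifier ∃q sits under an odd number of negations (counting the antecedent side of each →), so it flips to ∀q.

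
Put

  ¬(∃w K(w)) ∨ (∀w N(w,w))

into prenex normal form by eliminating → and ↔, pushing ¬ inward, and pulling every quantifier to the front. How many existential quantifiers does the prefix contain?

0

Move each ¬ inward, flipping quantifiers it crosses:
  (∀w ¬K(w)) ∨ (∀w N(w,w))
Give each quantifier a distinct variable: w↦p.
  (∀w ¬K(w)) ∨ (∀p N(p,p))
Extract every quantifier outward, since the variables are now distinct and don't occur free across branches:
  ∀w ∀p (¬K(w) ∨ N(p,p))
The prefix is ∀w ∀p: 2 universal, 0 existential.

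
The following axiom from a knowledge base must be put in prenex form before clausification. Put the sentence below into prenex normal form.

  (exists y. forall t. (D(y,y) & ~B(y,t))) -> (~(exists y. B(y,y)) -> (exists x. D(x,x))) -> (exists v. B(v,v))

forall y. exists t. forall u1. forall x. exists v. (~D(y,y) | B(y,t) | ~B(u1,u1) & ~D(x,x) | B(v,v))

Rewrite implications/biconditionals: A → B as ¬A ∨ B.
  ~(exists y. forall t. (D(y,y) & ~B(y,t))) | ~(~~(exists y. B(y,y)) | (exists x. D(x,x))) | (exists v. B(v,v))
Drive negations inward (¬∀x A ≡ ∃x ¬A, ¬∃x A ≡ ∀x ¬A, De Morgan for ∧/∨):
  (forall y. exists t. (~D(y,y) | B(y,t))) | (forall y. ~B(y,y)) & (forall x. ~D(x,x)) | (exists v. B(v,v))
Give each quantifier a distinct variable: y↦u1.
  (forall y. exists t. (~D(y,y) | B(y,t))) | (forall u1. ~B(u1,u1)) & (forall x. ~D(x,x)) | (exists v. B(v,v))
Pull the quantifiers to the front (each side's bound variable is not free in the other side):
  forall y. exists t. forall u1. forall x. exists v. (~D(y,y) | B(y,t) | ~B(u1,u1) & ~D(x,x) | B(v,v))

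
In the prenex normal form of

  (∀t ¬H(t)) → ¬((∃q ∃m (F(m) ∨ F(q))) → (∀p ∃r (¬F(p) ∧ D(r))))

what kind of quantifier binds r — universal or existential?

universal

Rewrite implications/biconditionals: A → B as ¬A ∨ B.
  ¬(∀t ¬H(t)) ∨ ¬(¬(∃q ∃m (F(m) ∨ F(q))) ∨ (∀p ∃r (¬F(p) ∧ D(r))))
Move each ¬ inward, flipping quantifiers it crosses:
  (∃t H(t)) ∨ (∃q ∃m (F(m) ∨ F(q))) ∧ (∃p ∀r (F(p) ∨ ¬D(r)))
All bound variables are already distinct, so no renaming is needed.
Pull the quantifiers to the front (each side's bound variable is not free in the other side):
  ∃t ∃q ∃m ∃p ∀r (H(t) ∨ (F(m) ∨ F(q)) ∧ (F(p) ∨ ¬D(r)))
The quantifier ∃r sits under an odd number of negations (counting the antecedent side of each →), so it flips to ∀r.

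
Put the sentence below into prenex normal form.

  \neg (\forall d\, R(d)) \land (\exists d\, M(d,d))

Move each ¬ inward, flipping quantifiers it crosses:
  (\exists d\, \neg R(d)) \land (\exists d\, M(d,d))
Give each quantifier a distinct variable: d↦u1.
  (\exists d\, \neg R(d)) \land (\exists u1\, M(u1,u1))
Pull the quantifiers to the front (each side's bound variable is not free in the other side):
  \exists d\, \exists u1\, (\neg R(d) \land M(u1,u1))

\exists d\, \exists u1\, (\neg R(d) \land M(u1,u1))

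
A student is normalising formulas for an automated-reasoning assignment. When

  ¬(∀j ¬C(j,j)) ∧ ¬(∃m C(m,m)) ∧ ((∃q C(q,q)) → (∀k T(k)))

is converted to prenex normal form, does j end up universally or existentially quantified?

Eliminate → and ↔ using ¬ and ∨.
  ¬(∀j ¬C(j,j)) ∧ ¬(∃m C(m,m)) ∧ (¬(∃q C(q,q)) ∨ (∀k T(k)))
Push ¬ through the quantifiers and connectives to reach negation normal form:
  (∃j C(j,j)) ∧ (∀m ¬C(m,m)) ∧ ((∀q ¬C(q,q)) ∨ (∀k T(k)))
All bound variables are already distinct, so no renaming is needed.
Pull the quantifiers to the front (each side's bound variable is not free in the other side):
  ∃j ∀m ∀q ∀k (C(j,j) ∧ ¬C(m,m) ∧ (¬C(q,q) ∨ T(k)))
The quantifier ∀j sits under an odd number of negations (counting the antecedent side of each →), so it flips to ∃j.

existential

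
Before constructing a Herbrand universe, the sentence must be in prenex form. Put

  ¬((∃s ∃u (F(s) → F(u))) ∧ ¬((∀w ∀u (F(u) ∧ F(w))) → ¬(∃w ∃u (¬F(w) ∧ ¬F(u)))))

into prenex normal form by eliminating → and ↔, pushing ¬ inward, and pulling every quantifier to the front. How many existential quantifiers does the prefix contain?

Eliminate → and ↔ using ¬ and ∨.
  ¬((∃s ∃u (¬F(s) ∨ F(u))) ∧ ¬(¬(∀w ∀u (F(u) ∧ F(w))) ∨ ¬(∃w ∃u (¬F(w) ∧ ¬F(u)))))
Push ¬ through the quantifiers and connectives to reach negation normal form:
  (∀s ∀u (F(s) ∧ ¬F(u))) ∨ (∃w ∃u (¬F(u) ∨ ¬F(w))) ∨ (∀w ∀u (F(w) ∨ F(u)))
Rename bound variables to avoid capture: u↦t, w↦w1, u↦x1.
  (∀s ∀u (F(s) ∧ ¬F(u))) ∨ (∃w ∃t (¬F(t) ∨ ¬F(w))) ∨ (∀w1 ∀x1 (F(w1) ∨ F(x1)))
Extract every quantifier outward, since the variables are now distinct and don't occur free across branches:
  ∀s ∀u ∃w ∃t ∀w1 ∀x1 (F(s) ∧ ¬F(u) ∨ ¬F(t) ∨ ¬F(w) ∨ F(w1) ∨ F(x1))
The prefix is ∀s ∀u ∃w ∃t ∀w1 ∀x1: 4 universal, 2 existential.

2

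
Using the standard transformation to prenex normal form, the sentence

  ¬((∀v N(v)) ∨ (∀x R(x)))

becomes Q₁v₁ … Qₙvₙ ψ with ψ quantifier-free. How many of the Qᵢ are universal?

Drive negations inward (¬∀x A ≡ ∃x ¬A, ¬∃x A ≡ ∀x ¬A, De Morgan for ∧/∨):
  (∃v ¬N(v)) ∧ (∃x ¬R(x))
All bound variables are already distinct, so no renaming is needed.
Extract every quantifier outward, since the variables are now distinct and don't occur free across branches:
  ∃v ∃x (¬N(v) ∧ ¬R(x))
The prefix is ∃v ∃x: 0 universal, 2 existential.

0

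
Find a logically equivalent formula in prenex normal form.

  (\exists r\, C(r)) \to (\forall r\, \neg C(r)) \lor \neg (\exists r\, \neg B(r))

\forall r\, \forall x\, \forall w1\, (\neg C(r) \lor \neg C(x) \lor B(w1))

Eliminate → and ↔ using ¬ and ∨.
  \neg (\exists r\, C(r)) \lor (\forall r\, \neg C(r)) \lor \neg (\exists r\, \neg B(r))
Push ¬ through the quantifiers and connectives to reach negation normal form:
  (\forall r\, \neg C(r)) \lor (\forall r\, \neg C(r)) \lor (\forall r\, B(r))
Give each quantifier a distinct variable: r↦x, r↦w1.
  (\forall r\, \neg C(r)) \lor (\forall x\, \neg C(x)) \lor (\forall w1\, B(w1))
Extract every quantifier outward, since the variables are now distinct and don't occur free across branches:
  \forall r\, \forall x\, \forall w1\, (\neg C(r) \lor \neg C(x) \lor B(w1))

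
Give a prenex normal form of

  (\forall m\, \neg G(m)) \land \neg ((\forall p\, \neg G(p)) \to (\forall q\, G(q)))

Rewrite implications/biconditionals: A → B as ¬A ∨ B.
  (\forall m\, \neg G(m)) \land \neg (\neg (\forall p\, \neg G(p)) \lor (\forall q\, G(q)))
Drive negations inward (¬∀x A ≡ ∃x ¬A, ¬∃x A ≡ ∀x ¬A, De Morgan for ∧/∨):
  (\forall m\, \neg G(m)) \land (\forall p\, \neg G(p)) \land (\exists q\, \neg G(q))
All bound variables are already distinct, so no renaming is needed.
Pull the quantifiers to the front (each side's bound variable is not free in the other side):
  \forall m\, \forall p\, \exists q\, (\neg G(m) \land \neg G(p) \land \neg G(q))

\forall m\, \forall p\, \exists q\, (\neg G(m) \land \neg G(p) \land \neg G(q))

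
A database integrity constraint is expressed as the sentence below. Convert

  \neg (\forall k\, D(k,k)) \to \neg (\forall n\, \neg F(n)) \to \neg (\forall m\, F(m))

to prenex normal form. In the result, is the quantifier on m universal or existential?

existential

First replace A → B with ¬A ∨ B.
  \neg \neg (\forall k\, D(k,k)) \lor \neg \neg (\forall n\, \neg F(n)) \lor \neg (\forall m\, F(m))
Push ¬ through the quantifiers and connectives to reach negation normal form:
  (\forall k\, D(k,k)) \lor (\forall n\, \neg F(n)) \lor (\exists m\, \neg F(m))
All bound variables are already distinct, so no renaming is needed.
Extract every quantifier outward, since the variables are now distinct and don't occur free across branches:
  \forall k\, \forall n\, \exists m\, (D(k,k) \lor \neg F(n) \lor \neg F(m))
The quantifier \forall m sits under an odd number of negations (counting the antecedent side of each →), so it flips to \exists m.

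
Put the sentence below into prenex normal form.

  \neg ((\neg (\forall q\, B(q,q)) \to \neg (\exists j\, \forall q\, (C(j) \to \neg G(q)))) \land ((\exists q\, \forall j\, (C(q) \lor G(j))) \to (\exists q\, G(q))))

Rewrite implications/biconditionals: A → B as ¬A ∨ B.
  \neg ((\neg \neg (\forall q\, B(q,q)) \lor \neg (\exists j\, \forall q\, (\neg C(j) \lor \neg G(q)))) \land (\neg (\exists q\, \forall j\, (C(q) \lor G(j))) \lor (\exists q\, G(q))))
Drive negations inward (¬∀x A ≡ ∃x ¬A, ¬∃x A ≡ ∀x ¬A, De Morgan for ∧/∨):
  (\exists q\, \neg B(q,q)) \land (\exists j\, \forall q\, (\neg C(j) \lor \neg G(q))) \lor (\exists q\, \forall j\, (C(q) \lor G(j))) \land (\forall q\, \neg G(q))
Standardize variables apart so no two quantifiers bind the same name: q↦w, q↦z, j↦b, q↦r.
  (\exists q\, \neg B(q,q)) \land (\exists j\, \forall w\, (\neg C(j) \lor \neg G(w))) \lor (\exists z\, \forall b\, (C(z) \lor G(b))) \land (\forall r\, \neg G(r))
Extract every quantifier outward, since the variables are now distinct and don't occur free across branches:
  \exists q\, \exists j\, \forall w\, \exists z\, \forall b\, \forall r\, (\neg B(q,q) \land (\neg C(j) \lor \neg G(w)) \lor (C(z) \lor G(b)) \land \neg G(r))

\exists q\, \exists j\, \forall w\, \exists z\, \forall b\, \forall r\, (\neg B(q,q) \land (\neg C(j) \lor \neg G(w)) \lor (C(z) \lor G(b)) \land \neg G(r))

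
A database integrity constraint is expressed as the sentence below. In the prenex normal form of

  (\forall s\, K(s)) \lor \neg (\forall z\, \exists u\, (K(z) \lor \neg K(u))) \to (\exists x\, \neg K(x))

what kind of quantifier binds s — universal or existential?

existential

Eliminate → and ↔ using ¬ and ∨.
  \neg ((\forall s\, K(s)) \lor \neg (\forall z\, \exists u\, (K(z) \lor \neg K(u)))) \lor (\exists x\, \neg K(x))
Drive negations inward (¬∀x A ≡ ∃x ¬A, ¬∃x A ≡ ∀x ¬A, De Morgan for ∧/∨):
  (\exists s\, \neg K(s)) \land (\forall z\, \exists u\, (K(z) \lor \neg K(u))) \lor (\exists x\, \neg K(x))
Pull the quantifiers to the front (each side's bound variable is not free in the other side):
  \exists s\, \forall z\, \exists u\, \exists x\, (\neg K(s) \land (K(z) \lor \neg K(u)) \lor \neg K(x))
The quantifier \forall s sits under an odd number of negations (counting the antecedent side of each →), so it flips to \exists s.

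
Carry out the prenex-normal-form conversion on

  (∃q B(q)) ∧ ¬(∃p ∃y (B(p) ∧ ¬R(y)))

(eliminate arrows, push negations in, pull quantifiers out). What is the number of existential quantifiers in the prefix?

1

Drive negations inward (¬∀x A ≡ ∃x ¬A, ¬∃x A ≡ ∀x ¬A, De Morgan for ∧/∨):
  (∃q B(q)) ∧ (∀p ∀y (¬B(p) ∨ R(y)))
Finally move all quantifiers to the prefix:
  ∃q ∀p ∀y (B(q) ∧ (¬B(p) ∨ R(y)))
The prefix is ∃q ∀p ∀y: 2 universal, 1 existential.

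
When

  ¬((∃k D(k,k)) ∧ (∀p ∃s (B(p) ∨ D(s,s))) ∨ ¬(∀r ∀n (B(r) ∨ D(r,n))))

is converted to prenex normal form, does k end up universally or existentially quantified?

Move each ¬ inward, flipping quantifiers it crosses:
  ((∀k ¬D(k,k)) ∨ (∃p ∀s (¬B(p) ∧ ¬D(s,s)))) ∧ (∀r ∀n (B(r) ∨ D(r,n)))
All bound variables are already distinct, so no renaming is needed.
Pull the quantifiers to the front (each side's bound variable is not free in the other side):
  ∀k ∃p ∀s ∀r ∀n ((¬D(k,k) ∨ ¬B(p) ∧ ¬D(s,s)) ∧ (B(r) ∨ D(r,n)))
The quantifier ∃k sits under an odd number of negations, so it flips to ∀k.

universal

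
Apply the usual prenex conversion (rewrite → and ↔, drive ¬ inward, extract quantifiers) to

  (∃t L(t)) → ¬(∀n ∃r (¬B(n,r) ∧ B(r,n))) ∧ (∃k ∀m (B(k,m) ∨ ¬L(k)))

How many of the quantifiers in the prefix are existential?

First replace A → B with ¬A ∨ B.
  ¬(∃t L(t)) ∨ ¬(∀n ∃r (¬B(n,r) ∧ B(r,n))) ∧ (∃k ∀m (B(k,m) ∨ ¬L(k)))
Move each ¬ inward, flipping quantifiers it crosses:
  (∀t ¬L(t)) ∨ (∃n ∀r (B(n,r) ∨ ¬B(r,n))) ∧ (∃k ∀m (B(k,m) ∨ ¬L(k)))
Pull the quantifiers to the front (each side's bound variable is not free in the other side):
  ∀t ∃n ∀r ∃k ∀m (¬L(t) ∨ (B(n,r) ∨ ¬B(r,n)) ∧ (B(k,m) ∨ ¬L(k)))
The prefix is ∀t ∃n ∀r ∃k ∀m: 3 universal, 2 existential.

2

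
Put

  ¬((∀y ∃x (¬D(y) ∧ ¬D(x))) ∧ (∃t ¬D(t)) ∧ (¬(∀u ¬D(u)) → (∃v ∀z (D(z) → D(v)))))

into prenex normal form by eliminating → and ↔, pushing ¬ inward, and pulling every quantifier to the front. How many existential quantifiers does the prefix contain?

Eliminate → and ↔ using ¬ and ∨.
  ¬((∀y ∃x (¬D(y) ∧ ¬D(x))) ∧ (∃t ¬D(t)) ∧ (¬¬(∀u ¬D(u)) ∨ (∃v ∀z (¬D(z) ∨ D(v)))))
Drive negations inward (¬∀x A ≡ ∃x ¬A, ¬∃x A ≡ ∀x ¬A, De Morgan for ∧/∨):
  (∃y ∀x (D(y) ∨ D(x))) ∨ (∀t D(t)) ∨ (∃u D(u)) ∧ (∀v ∃z (D(z) ∧ ¬D(v)))
All bound variables are already distinct, so no renaming is needed.
Finally move all quantifiers to the prefix:
  ∃y ∀x ∀t ∃u ∀v ∃z (D(y) ∨ D(x) ∨ D(t) ∨ D(u) ∧ D(z) ∧ ¬D(v))
The prefix is ∃y ∀x ∀t ∃u ∀v ∃z: 3 universal, 3 existential.

3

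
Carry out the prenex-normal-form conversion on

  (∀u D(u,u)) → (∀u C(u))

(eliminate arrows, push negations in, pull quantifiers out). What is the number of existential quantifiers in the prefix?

1

First replace A → B with ¬A ∨ B.
  ¬(∀u D(u,u)) ∨ (∀u C(u))
Drive negations inward (¬∀x A ≡ ∃x ¬A, ¬∃x A ≡ ∀x ¬A, De Morgan for ∧/∨):
  (∃u ¬D(u,u)) ∨ (∀u C(u))
Give each quantifier a distinct variable: u↦q.
  (∃u ¬D(u,u)) ∨ (∀q C(q))
Pull the quantifiers to the front (each side's bound variable is not free in the other side):
  ∃u ∀q (¬D(u,u) ∨ C(q))
The prefix is ∃u ∀q: 1 universal, 1 existential.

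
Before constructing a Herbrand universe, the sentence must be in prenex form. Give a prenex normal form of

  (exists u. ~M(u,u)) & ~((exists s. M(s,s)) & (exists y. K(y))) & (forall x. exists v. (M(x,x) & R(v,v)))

Move each ¬ inward, flipping quantifiers it crosses:
  (exists u. ~M(u,u)) & ((forall s. ~M(s,s)) | (forall y. ~K(y))) & (forall x. exists v. (M(x,x) & R(v,v)))
Extract every quantifier outward, since the variables are now distinct and don't occur free across branches:
  exists u. forall s. forall y. forall x. exists v. (~M(u,u) & (~M(s,s) | ~K(y)) & M(x,x) & R(v,v))

exists u. forall s. forall y. forall x. exists v. (~M(u,u) & (~M(s,s) | ~K(y)) & M(x,x) & R(v,v))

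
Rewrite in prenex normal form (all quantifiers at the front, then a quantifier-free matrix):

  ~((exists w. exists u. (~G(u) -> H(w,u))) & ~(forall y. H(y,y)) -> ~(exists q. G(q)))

Eliminate → and ↔ using ¬ and ∨.
  ~(~((exists w. exists u. (~~G(u) | H(w,u))) & ~(forall y. H(y,y))) | ~(exists q. G(q)))
Drive negations inward (¬∀x A ≡ ∃x ¬A, ¬∃x A ≡ ∀x ¬A, De Morgan for ∧/∨):
  (exists w. exists u. (G(u) | H(w,u))) & (exists y. ~H(y,y)) & (exists q. G(q))
All bound variables are already distinct, so no renaming is needed.
Extract every quantifier outward, since the variables are now distinct and don't occur free across branches:
  exists w. exists u. exists y. exists q. ((G(u) | H(w,u)) & ~H(y,y) & G(q))

exists w. exists u. exists y. exists q. ((G(u) | H(w,u)) & ~H(y,y) & G(q))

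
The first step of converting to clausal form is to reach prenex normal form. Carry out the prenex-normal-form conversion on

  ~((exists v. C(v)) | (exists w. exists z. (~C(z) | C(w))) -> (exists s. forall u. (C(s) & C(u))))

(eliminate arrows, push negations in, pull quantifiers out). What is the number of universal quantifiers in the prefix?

First replace A → B with ¬A ∨ B.
  ~(~((exists v. C(v)) | (exists w. exists z. (~C(z) | C(w)))) | (exists s. forall u. (C(s) & C(u))))
Drive negations inward (¬∀x A ≡ ∃x ¬A, ¬∃x A ≡ ∀x ¬A, De Morgan for ∧/∨):
  ((exists v. C(v)) | (exists w. exists z. (~C(z) | C(w)))) & (forall s. exists u. (~C(s) | ~C(u)))
Extract every quantifier outward, since the variables are now distinct and don't occur free across branches:
  exists v. exists w. exists z. forall s. exists u. ((C(v) | ~C(z) | C(w)) & (~C(s) | ~C(u)))
The prefix is exists v exists w exists z forall s exists u: 1 universal, 4 existential.

1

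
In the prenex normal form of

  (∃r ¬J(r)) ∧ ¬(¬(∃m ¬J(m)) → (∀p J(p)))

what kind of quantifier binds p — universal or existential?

existential

Eliminate → and ↔ using ¬ and ∨.
  (∃r ¬J(r)) ∧ ¬(¬¬(∃m ¬J(m)) ∨ (∀p J(p)))
Push ¬ through the quantifiers and connectives to reach negation normal form:
  (∃r ¬J(r)) ∧ (∀m J(m)) ∧ (∃p ¬J(p))
Pull the quantifiers to the front (each side's bound variable is not free in the other side):
  ∃r ∀m ∃p (¬J(r) ∧ J(m) ∧ ¬J(p))
The quantifier ∀p sits under an odd number of negations (counting the antecedent side of each →), so it flips to ∃p.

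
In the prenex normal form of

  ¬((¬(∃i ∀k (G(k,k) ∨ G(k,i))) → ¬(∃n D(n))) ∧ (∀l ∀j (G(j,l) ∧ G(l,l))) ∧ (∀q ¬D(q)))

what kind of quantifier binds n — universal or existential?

First replace A → B with ¬A ∨ B.
  ¬((¬¬(∃i ∀k (G(k,k) ∨ G(k,i))) ∨ ¬(∃n D(n))) ∧ (∀l ∀j (G(j,l) ∧ G(l,l))) ∧ (∀q ¬D(q)))
Move each ¬ inward, flipping quantifiers it crosses:
  (∀i ∃k (¬G(k,k) ∧ ¬G(k,i))) ∧ (∃n D(n)) ∨ (∃l ∃j (¬G(j,l) ∨ ¬G(l,l))) ∨ (∃q D(q))
Finally move all quantifiers to the prefix:
  ∀i ∃k ∃n ∃l ∃j ∃q (¬G(k,k) ∧ ¬G(k,i) ∧ D(n) ∨ ¬G(j,l) ∨ ¬G(l,l) ∨ D(q))
The quantifier ∃n sits under an even number of negations (counting the antecedent side of each →), so it remains existential.

existential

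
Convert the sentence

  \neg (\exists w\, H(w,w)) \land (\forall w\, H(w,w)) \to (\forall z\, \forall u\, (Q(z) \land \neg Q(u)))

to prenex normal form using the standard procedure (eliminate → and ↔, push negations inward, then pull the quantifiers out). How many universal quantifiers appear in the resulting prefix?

Eliminate → and ↔ using ¬ and ∨.
  \neg (\neg (\exists w\, H(w,w)) \land (\forall w\, H(w,w))) \lor (\forall z\, \forall u\, (Q(z) \land \neg Q(u)))
Drive negations inward (¬∀x A ≡ ∃x ¬A, ¬∃x A ≡ ∀x ¬A, De Morgan for ∧/∨):
  (\exists w\, H(w,w)) \lor (\exists w\, \neg H(w,w)) \lor (\forall z\, \forall u\, (Q(z) \land \neg Q(u)))
Rename bound variables to avoid capture: w↦p.
  (\exists w\, H(w,w)) \lor (\exists p\, \neg H(p,p)) \lor (\forall z\, \forall u\, (Q(z) \land \neg Q(u)))
Pull the quantifiers to the front (each side's bound variable is not free in the other side):
  \exists w\, \exists p\, \forall z\, \forall u\, (H(w,w) \lor \neg H(p,p) \lor Q(z) \land \neg Q(u))
The prefix is \exists w \exists p \forall z \forall u: 2 universal, 2 existential.

2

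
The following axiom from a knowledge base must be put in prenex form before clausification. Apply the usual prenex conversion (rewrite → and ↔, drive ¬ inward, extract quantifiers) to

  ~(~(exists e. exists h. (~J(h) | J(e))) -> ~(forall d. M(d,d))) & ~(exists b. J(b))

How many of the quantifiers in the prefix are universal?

4

Rewrite implications/biconditionals: A → B as ¬A ∨ B.
  ~(~~(exists e. exists h. (~J(h) | J(e))) | ~(forall d. M(d,d))) & ~(exists b. J(b))
Push ¬ through the quantifiers and connectives to reach negation normal form:
  (forall e. forall h. (J(h) & ~J(e))) & (forall d. M(d,d)) & (forall b. ~J(b))
All bound variables are already distinct, so no renaming is needed.
Pull the quantifiers to the front (each side's bound variable is not free in the other side):
  forall e. forall h. forall d. forall b. (J(h) & ~J(e) & M(d,d) & ~J(b))
The prefix is forall e forall h forall d forall b: 4 universal, 0 existential.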